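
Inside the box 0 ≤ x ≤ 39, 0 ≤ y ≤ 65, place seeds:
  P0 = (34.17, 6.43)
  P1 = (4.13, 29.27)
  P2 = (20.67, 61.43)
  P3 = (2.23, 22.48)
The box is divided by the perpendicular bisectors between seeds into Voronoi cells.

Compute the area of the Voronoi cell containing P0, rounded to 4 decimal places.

1. box [0,39]×[0,65]: [(0, 0) (39, 0) (39, 65) (0, 65)]
2. ⊥bis P0·P1 via (19.15,17.85): [(5.5783, 0) (39, 0) (39, 43.9574)]  |A|=734.5663
3. ⊥bis P0·P2 via (27.42,33.93): [(32.2836, 35.1238) (5.5783, 0) (39, 0) (39, 36.7724)]  |A|=710.4374
4. ⊥bis P0·P3 via (18.2,14.455): [(32.2836, 35.1238) (21.3795, 20.7823) (10.9363, 0) (39, 0) (39, 36.7724)]  |A|=654.7615
5. canonical 5-gon: [(32.2836, 35.1238) (21.3795, 20.7823) (10.9363, 0) (39, 0) (39, 36.7724)]
6. shoelace: 654.7615

Area of P0's cell: 654.7615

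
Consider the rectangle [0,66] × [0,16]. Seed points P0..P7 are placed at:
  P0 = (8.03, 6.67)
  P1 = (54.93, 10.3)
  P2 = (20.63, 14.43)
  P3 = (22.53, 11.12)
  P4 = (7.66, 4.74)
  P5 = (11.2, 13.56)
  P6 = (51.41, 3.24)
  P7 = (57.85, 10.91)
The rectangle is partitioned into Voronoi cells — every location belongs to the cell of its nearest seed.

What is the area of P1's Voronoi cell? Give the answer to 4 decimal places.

1. box [0,66]×[0,16]: [(0, 0) (66, 0) (66, 16) (0, 16)]
2. ⊥bis P1·P0 via (31.48,8.485): [(32.1367, 0) (66, 0) (66, 16) (30.8983, 16)]  |A|=551.7194
3. ⊥bis P1·P2 via (37.78,12.365): [(36.2912, 0) (66, 0) (66, 16) (38.2177, 16)]  |A|=459.9293
4. ⊥bis P1·P3 via (38.73,10.71): [(38.4589, 0) (66, 0) (66, 16) (38.8639, 16)]  |A|=437.4174
5. ⊥bis P1·P4 via (31.295,7.52): [(38.4589, 0) (66, 0) (66, 16) (38.8639, 16)]  |A|=437.4174
6. ⊥bis P1·P5 via (33.065,11.93): [(38.4589, 0) (66, 0) (66, 16) (38.8639, 16)]  |A|=437.4174
7. ⊥bis P1·P6 via (53.17,6.77): [(38.8115, 13.9289) (66, 0.3732) (66, 16) (38.8639, 16)]  |A|=240.5357
8. ⊥bis P1·P7 via (56.39,10.605): [(38.8115, 13.9289) (57.6587, 4.532) (55.263, 16) (38.8639, 16)]  |A|=113.7954
9. canonical 4-gon: [(38.8115, 13.9289) (57.6587, 4.532) (55.263, 16) (38.8639, 16)]
10. shoelace: 113.7954

Area of P1's cell: 113.7954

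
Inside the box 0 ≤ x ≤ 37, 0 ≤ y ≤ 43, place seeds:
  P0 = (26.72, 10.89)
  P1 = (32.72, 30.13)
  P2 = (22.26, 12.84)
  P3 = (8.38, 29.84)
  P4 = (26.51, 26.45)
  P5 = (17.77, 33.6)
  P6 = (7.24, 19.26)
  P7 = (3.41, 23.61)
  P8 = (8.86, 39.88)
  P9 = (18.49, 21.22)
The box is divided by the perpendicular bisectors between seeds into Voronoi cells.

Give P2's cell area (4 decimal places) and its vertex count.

1. box [0,37]×[0,43]: [(0, 0) (37, 0) (37, 43) (0, 43)]
2. ⊥bis P2·P0 via (24.49,11.865): [(0, 0) (19.3024, 0) (37, 40.4776) (37, 43) (0, 43)]  |A|=1232.8214
3. ⊥bis P2·P1 via (27.49,21.485): [(0, 38.1157) (0, 0) (19.3024, 0) (28.4438, 20.908)]  |A|=743.8648
4. ⊥bis P2·P3 via (15.32,21.34): [(20.6016, 25.6523) (0, 8.8317) (0, 0) (19.3024, 0) (28.4438, 20.908)]  |A|=442.2151
5. ⊥bis P2·P4 via (24.385,19.645): [(16.3262, 22.1615) (0, 8.8317) (0, 0) (19.3024, 0) (27.4703, 18.6815)]  |A|=404.2859
6. ⊥bis P2·P5 via (20.015,23.22): [(16.3262, 22.1615) (0, 8.8317) (0, 0) (19.3024, 0) (27.4703, 18.6815)]  |A|=404.2859
7. ⊥bis P2·P6 via (14.75,16.05): [(17.2402, 21.8761) (7.8897, 0) (19.3024, 0) (27.4703, 18.6815)]  |A|=233.4353
8. ⊥bis P2·P7 via (12.835,18.225): [(17.2402, 21.8761) (7.8897, 0) (19.3024, 0) (27.4703, 18.6815)]  |A|=233.4353
9. ⊥bis P2·P8 via (15.56,26.36): [(17.2402, 21.8761) (7.8897, 0) (19.3024, 0) (27.4703, 18.6815)]  |A|=233.4353
10. ⊥bis P2·P9 via (20.375,17.03): [(25.4491, 19.3127) (13.9295, 14.1303) (7.8897, 0) (19.3024, 0) (27.4703, 18.6815)]  |A|=197.3999
11. canonical 5-gon: [(25.4491, 19.3127) (13.9295, 14.1303) (7.8897, 0) (19.3024, 0) (27.4703, 18.6815)]
12. shoelace: 197.3999

Area of P2's cell: 197.3999 (5 vertices)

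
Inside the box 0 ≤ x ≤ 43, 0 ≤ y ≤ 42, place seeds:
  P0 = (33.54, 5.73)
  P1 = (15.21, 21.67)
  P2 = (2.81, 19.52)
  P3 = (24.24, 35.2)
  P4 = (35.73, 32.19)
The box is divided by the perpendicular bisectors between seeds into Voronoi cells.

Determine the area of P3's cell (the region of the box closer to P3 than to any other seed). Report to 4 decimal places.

Area of P3's cell: 297.2521

1. box [0,43]×[0,42]: [(0, 0) (43, 0) (43, 42) (0, 42)]
2. ⊥bis P3·P0 via (28.89,20.465): [(0, 11.348) (43, 24.9178) (43, 42) (0, 42)]  |A|=1026.2853
3. ⊥bis P3·P1 via (19.725,28.435): [(0, 41.5996) (30.7753, 21.06) (43, 24.9178) (43, 42) (0, 42)]  |A|=560.7849
4. ⊥bis P3·P2 via (13.525,27.36): [(6.0706, 37.5481) (30.7753, 21.06) (43, 24.9178) (43, 42) (2.8131, 42)]  |A|=553.3076
5. ⊥bis P3·P4 via (29.985,33.695): [(6.0706, 37.5481) (27.2852, 23.3893) (32.1606, 42) (2.8131, 42)]  |A|=297.2521
6. canonical 4-gon: [(6.0706, 37.5481) (27.2852, 23.3893) (32.1606, 42) (2.8131, 42)]
7. shoelace: 297.2521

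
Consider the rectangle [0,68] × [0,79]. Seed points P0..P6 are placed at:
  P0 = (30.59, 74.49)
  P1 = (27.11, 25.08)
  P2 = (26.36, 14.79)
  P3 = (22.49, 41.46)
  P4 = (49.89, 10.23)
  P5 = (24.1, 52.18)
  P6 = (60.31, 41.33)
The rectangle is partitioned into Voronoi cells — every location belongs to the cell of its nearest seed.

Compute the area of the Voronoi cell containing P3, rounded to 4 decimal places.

Area of P3's cell: 624.9726

1. box [0,68]×[0,79]: [(0, 0) (68, 0) (68, 79) (0, 79)]
2. ⊥bis P3·P0 via (26.54,57.975): [(0, 64.4834) (0, 0) (68, 0) (68, 47.8077)]  |A|=3817.8989
3. ⊥bis P3·P1 via (24.8,33.27): [(0, 64.4834) (0, 26.2751) (68, 45.4546) (68, 47.8077)]  |A|=1379.0876
4. ⊥bis P3·P2 via (24.425,28.125): [(0, 64.4834) (0, 26.2751) (68, 45.4546) (68, 47.8077)]  |A|=1379.0876
5. ⊥bis P3·P4 via (36.19,25.845): [(62.7032, 49.1066) (0, 64.4834) (0, 26.2751) (54.0589, 41.5225)]  |A|=1336.9853
6. ⊥bis P3·P5 via (23.295,46.82): [(54.7179, 42.1007) (0, 50.3186) (0, 26.2751) (54.0589, 41.5225)]  |A|=668.4083
7. ⊥bis P3·P6 via (41.4,41.395): [(41.4093, 44.0995) (0, 50.3186) (0, 26.2751) (41.3882, 37.9487)]  |A|=624.9726
8. canonical 4-gon: [(41.4093, 44.0995) (0, 50.3186) (0, 26.2751) (41.3882, 37.9487)]
9. shoelace: 624.9726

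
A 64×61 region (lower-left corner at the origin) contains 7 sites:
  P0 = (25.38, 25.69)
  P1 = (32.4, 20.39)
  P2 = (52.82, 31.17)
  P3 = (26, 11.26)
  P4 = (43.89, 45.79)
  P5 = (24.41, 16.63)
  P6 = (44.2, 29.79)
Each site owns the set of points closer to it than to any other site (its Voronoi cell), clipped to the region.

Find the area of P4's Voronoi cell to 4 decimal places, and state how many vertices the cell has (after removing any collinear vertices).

Area of P4's cell: 940.9648 (5 vertices)

1. box [0,64]×[0,61]: [(0, 0) (64, 0) (64, 61) (0, 61)]
2. ⊥bis P4·P0 via (34.635,35.74): [(64, 8.6979) (64, 61) (7.2052, 61)]  |A|=1485.2441
3. ⊥bis P4·P1 via (38.145,33.09): [(36.9021, 33.6522) (64, 21.3942) (64, 61) (7.2052, 61)]  |A|=1313.2229
4. ⊥bis P4·P2 via (48.355,38.48): [(36.9021, 33.6522) (38.9411, 32.7299) (64, 48.0361) (64, 61) (7.2052, 61)]  |A|=979.4139
5. ⊥bis P4·P3 via (34.945,28.525): [(36.9021, 33.6522) (38.9411, 32.7299) (64, 48.0361) (64, 61) (7.2052, 61)]  |A|=979.4139
6. ⊥bis P4·P5 via (34.15,31.21): [(36.9021, 33.6522) (38.9411, 32.7299) (64, 48.0361) (64, 61) (7.2052, 61)]  |A|=979.4139
7. ⊥bis P4·P6 via (44.045,37.79): [(32.6487, 37.5692) (47.3295, 37.8536) (64, 48.0361) (64, 61) (7.2052, 61)]  |A|=940.9648
8. canonical 5-gon: [(32.6487, 37.5692) (47.3295, 37.8536) (64, 48.0361) (64, 61) (7.2052, 61)]
9. shoelace: 940.9648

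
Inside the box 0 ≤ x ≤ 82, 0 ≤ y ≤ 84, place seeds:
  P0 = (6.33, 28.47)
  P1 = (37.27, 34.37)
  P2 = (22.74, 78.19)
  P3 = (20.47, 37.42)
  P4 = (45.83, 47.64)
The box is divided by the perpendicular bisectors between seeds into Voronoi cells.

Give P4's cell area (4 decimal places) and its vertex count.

Area of P4's cell: 2341.5179 (5 vertices)

1. box [0,82]×[0,84]: [(0, 0) (82, 0) (82, 84) (0, 84)]
2. ⊥bis P4·P0 via (26.08,38.055): [(44.5487, 0) (82, 0) (82, 84) (3.7821, 84)]  |A|=4858.1042
3. ⊥bis P4·P1 via (41.55,41.005): [(16.9457, 56.8764) (82, 14.9122) (82, 84) (3.7821, 84)]  |A|=3308.0077
4. ⊥bis P4·P2 via (34.285,62.915): [(21.9901, 53.6224) (82, 14.9122) (82, 84) (62.1822, 84)]  |A|=2373.9857
5. ⊥bis P4·P3 via (33.15,42.53): [(27.1179, 57.4981) (31.0297, 47.7912) (82, 14.9122) (82, 84) (62.1822, 84)]  |A|=2341.5179
6. canonical 5-gon: [(27.1179, 57.4981) (31.0297, 47.7912) (82, 14.9122) (82, 84) (62.1822, 84)]
7. shoelace: 2341.5179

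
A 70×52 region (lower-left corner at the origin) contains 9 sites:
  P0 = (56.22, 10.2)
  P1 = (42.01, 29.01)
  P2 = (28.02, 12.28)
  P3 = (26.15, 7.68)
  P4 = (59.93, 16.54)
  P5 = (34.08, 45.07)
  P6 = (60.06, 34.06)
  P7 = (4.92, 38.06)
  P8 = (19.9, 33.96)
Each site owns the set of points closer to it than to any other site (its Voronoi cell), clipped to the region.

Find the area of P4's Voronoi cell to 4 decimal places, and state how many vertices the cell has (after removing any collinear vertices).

Area of P4's cell: 258.2786 (4 vertices)

1. box [0,70]×[0,52]: [(0, 0) (70, 0) (70, 52) (0, 52)]
2. ⊥bis P4·P0 via (58.075,13.37): [(0, 47.354) (70, 6.3918) (70, 52) (0, 52)]  |A|=1758.8985
3. ⊥bis P4·P1 via (50.97,22.775): [(48.3752, 19.0461) (70, 6.3918) (70, 50.122)]  |A|=472.8297
4. ⊥bis P4·P2 via (43.975,14.41): [(48.3752, 19.0461) (70, 6.3918) (70, 50.122)]  |A|=472.8297
5. ⊥bis P4·P3 via (43.04,12.11): [(48.3752, 19.0461) (70, 6.3918) (70, 50.122)]  |A|=472.8297
6. ⊥bis P4·P5 via (47.005,30.805): [(48.3752, 19.0461) (70, 6.3918) (70, 50.122)]  |A|=472.8297
7. ⊥bis P4·P6 via (59.995,25.3): [(52.7644, 25.3537) (48.3752, 19.0461) (70, 6.3918) (70, 25.2258)]  |A|=258.2786
8. ⊥bis P4·P7 via (32.425,27.3): [(52.7644, 25.3537) (48.3752, 19.0461) (70, 6.3918) (70, 25.2258)]  |A|=258.2786
9. ⊥bis P4·P8 via (39.915,25.25): [(52.7644, 25.3537) (48.3752, 19.0461) (70, 6.3918) (70, 25.2258)]  |A|=258.2786
10. canonical 4-gon: [(52.7644, 25.3537) (48.3752, 19.0461) (70, 6.3918) (70, 25.2258)]
11. shoelace: 258.2786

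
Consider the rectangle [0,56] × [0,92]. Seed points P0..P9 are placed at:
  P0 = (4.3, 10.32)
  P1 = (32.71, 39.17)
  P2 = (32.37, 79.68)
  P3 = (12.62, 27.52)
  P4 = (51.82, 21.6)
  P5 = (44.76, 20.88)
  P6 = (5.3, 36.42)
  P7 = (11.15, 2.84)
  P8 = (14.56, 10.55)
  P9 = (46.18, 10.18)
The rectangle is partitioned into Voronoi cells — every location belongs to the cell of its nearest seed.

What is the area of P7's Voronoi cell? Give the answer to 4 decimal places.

Area of P7's cell: 112.3843

1. box [0,56]×[0,92]: [(0, 0) (56, 0) (56, 92) (0, 92)]
2. ⊥bis P7·P0 via (7.725,6.58): [(0.5398, 0) (56, 0) (56, 50.7891)]  |A|=1408.3848
3. ⊥bis P7·P1 via (21.93,21.005): [(22.8685, 20.448) (0.5398, 0) (56, 0) (56, 0.7862)]  |A|=580.05
4. ⊥bis P7·P2 via (21.76,41.26): [(22.8685, 20.448) (0.5398, 0) (56, 0) (56, 0.7862)]  |A|=580.05
5. ⊥bis P7·P3 via (11.885,15.18): [(33.9612, 13.8651) (16.7965, 14.8875) (0.5398, 0) (56, 0) (56, 0.7862)]  |A|=529.2231
6. ⊥bis P7·P4 via (31.485,12.22): [(30.6348, 14.0632) (16.7965, 14.8875) (0.5398, 0) (37.1218, 0)]  |A|=366.9379
7. ⊥bis P7·P5 via (27.955,11.86): [(26.6449, 14.3009) (16.7965, 14.8875) (0.5398, 0) (34.3208, 0)]  |A|=319.6252
8. ⊥bis P7·P6 via (8.225,19.63): [(26.6449, 14.3009) (16.7965, 14.8875) (0.5398, 0) (34.3208, 0)]  |A|=319.6252
9. ⊥bis P7·P8 via (12.855,6.695): [(9.4804, 8.1875) (0.5398, 0) (27.9924, 0)]  |A|=112.3843
10. ⊥bis P7·P9 via (28.665,6.51): [(9.4804, 8.1875) (0.5398, 0) (27.9924, 0)]  |A|=112.3843
11. canonical 3-gon: [(9.4804, 8.1875) (0.5398, 0) (27.9924, 0)]
12. shoelace: 112.3843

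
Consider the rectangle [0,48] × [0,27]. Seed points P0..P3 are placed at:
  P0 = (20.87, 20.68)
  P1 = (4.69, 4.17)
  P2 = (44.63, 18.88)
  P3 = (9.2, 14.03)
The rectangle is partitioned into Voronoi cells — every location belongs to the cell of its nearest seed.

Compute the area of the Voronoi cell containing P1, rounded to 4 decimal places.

1. box [0,48]×[0,27]: [(0, 0) (48, 0) (48, 27) (0, 27)]
2. ⊥bis P1·P0 via (12.78,12.425): [(0, 24.9496) (0, 0) (25.4584, 0)]  |A|=317.5881
3. ⊥bis P1·P2 via (24.66,11.525): [(0, 24.9496) (0, 0) (25.4584, 0)]  |A|=317.5881
4. ⊥bis P1·P3 via (6.945,9.1): [(24.2493, 1.185) (0, 12.2767) (0, 0) (25.4584, 0)]  |A|=163.9338
5. canonical 4-gon: [(24.2493, 1.185) (0, 12.2767) (0, 0) (25.4584, 0)]
6. shoelace: 163.9338

Area of P1's cell: 163.9338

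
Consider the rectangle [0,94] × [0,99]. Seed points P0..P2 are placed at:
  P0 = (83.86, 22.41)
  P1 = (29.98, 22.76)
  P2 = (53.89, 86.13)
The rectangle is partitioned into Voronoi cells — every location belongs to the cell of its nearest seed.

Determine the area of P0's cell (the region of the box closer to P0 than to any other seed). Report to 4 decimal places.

Area of P0's cell: 2126.6190

1. box [0,94]×[0,99]: [(0, 0) (94, 0) (94, 99) (0, 99)]
2. ⊥bis P0·P1 via (56.92,22.585): [(56.7733, 0) (94, 0) (94, 99) (57.4164, 99)]  |A|=3653.6111
3. ⊥bis P0·P2 via (68.875,54.27): [(57.0898, 48.727) (56.7733, 0) (94, 0) (94, 66.0873)]  |A|=2126.619
4. canonical 4-gon: [(57.0898, 48.727) (56.7733, 0) (94, 0) (94, 66.0873)]
5. shoelace: 2126.619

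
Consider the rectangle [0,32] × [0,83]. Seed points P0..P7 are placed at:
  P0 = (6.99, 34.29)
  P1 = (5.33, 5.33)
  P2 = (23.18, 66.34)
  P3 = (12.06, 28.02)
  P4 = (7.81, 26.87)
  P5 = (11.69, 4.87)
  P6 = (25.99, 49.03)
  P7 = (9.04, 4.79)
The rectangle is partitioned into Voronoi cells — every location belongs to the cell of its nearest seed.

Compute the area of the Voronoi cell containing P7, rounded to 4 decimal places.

1. box [0,32]×[0,83]: [(0, 0) (32, 0) (32, 83) (0, 83)]
2. ⊥bis P7·P0 via (8.015,19.54): [(0, 18.983) (0, 0) (32, 0) (32, 21.2068)]  |A|=643.0365
3. ⊥bis P7·P1 via (7.185,5.06): [(9.3057, 19.6297) (6.4485, 0) (32, 0) (32, 21.2068)]  |A|=491.4207
4. ⊥bis P7·P2 via (16.11,35.565): [(9.3057, 19.6297) (6.4485, 0) (32, 0) (32, 21.2068)]  |A|=491.4207
5. ⊥bis P7·P3 via (10.55,16.405): [(8.8681, 16.6237) (6.4485, 0) (32, 0) (32, 13.6164)]  |A|=369.8661
6. ⊥bis P7·P4 via (8.425,15.83): [(13.0088, 16.0853) (8.7553, 15.8484) (6.4485, 0) (32, 0) (32, 13.6164)]  |A|=368.2307
7. ⊥bis P7·P5 via (10.365,4.83): [(10.0302, 15.9194) (8.7553, 15.8484) (6.4485, 0) (10.5108, 0)]  |A|=42.3558
8. ⊥bis P7·P6 via (17.515,26.91): [(10.0302, 15.9194) (8.7553, 15.8484) (6.4485, 0) (10.5108, 0)]  |A|=42.3558
9. canonical 4-gon: [(10.0302, 15.9194) (8.7553, 15.8484) (6.4485, 0) (10.5108, 0)]
10. shoelace: 42.3558

Area of P7's cell: 42.3558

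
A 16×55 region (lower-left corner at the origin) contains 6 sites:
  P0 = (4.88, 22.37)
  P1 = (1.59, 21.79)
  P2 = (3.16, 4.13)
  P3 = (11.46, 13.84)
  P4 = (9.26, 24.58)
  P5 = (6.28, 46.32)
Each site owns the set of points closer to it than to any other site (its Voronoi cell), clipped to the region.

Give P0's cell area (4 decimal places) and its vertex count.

Area of P0's cell: 57.1009 (4 vertices)

1. box [0,16]×[0,55]: [(0, 0) (16, 0) (16, 55) (0, 55)]
2. ⊥bis P0·P1 via (3.235,22.08): [(0, 40.4303) (7.1275, 0) (16, 0) (16, 55) (0, 55)]  |A|=735.9162
3. ⊥bis P0·P2 via (4.02,13.25): [(0, 40.4303) (4.8047, 13.176) (16, 12.1203) (16, 55) (0, 55)]  |A|=609.6191
4. ⊥bis P0·P3 via (8.17,18.105): [(0, 40.4303) (4.4426, 15.2297) (16, 24.145) (16, 55) (0, 55)]  |A|=528.8272
5. ⊥bis P0·P4 via (7.07,23.475): [(0.7975, 35.9065) (4.4426, 15.2297) (9.3286, 18.9987)]  |A|=57.3818
6. ⊥bis P0·P5 via (5.58,34.345): [(1.464, 34.5856) (1.0258, 34.6112) (4.4426, 15.2297) (9.3286, 18.9987)]  |A|=57.1009
7. canonical 4-gon: [(1.464, 34.5856) (1.0258, 34.6112) (4.4426, 15.2297) (9.3286, 18.9987)]
8. shoelace: 57.1009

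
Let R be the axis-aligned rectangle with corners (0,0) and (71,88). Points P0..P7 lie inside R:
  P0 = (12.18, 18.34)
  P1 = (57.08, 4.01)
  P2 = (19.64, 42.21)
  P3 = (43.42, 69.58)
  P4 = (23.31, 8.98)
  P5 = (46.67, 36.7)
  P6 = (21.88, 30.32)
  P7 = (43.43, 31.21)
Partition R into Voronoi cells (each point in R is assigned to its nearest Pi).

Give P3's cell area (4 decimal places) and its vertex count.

Area of P3's cell: 1923.4092 (5 vertices)

1. box [0,71]×[0,88]: [(0, 0) (71, 0) (71, 88) (0, 88)]
2. ⊥bis P3·P0 via (27.8,43.96): [(0, 60.9091) (71, 17.6218) (71, 88) (0, 88)]  |A|=3460.152
3. ⊥bis P3·P1 via (50.25,36.795): [(0, 60.9091) (42.2766, 35.1339) (71, 41.1178) (71, 88) (0, 88)]  |A|=3122.7099
4. ⊥bis P3·P2 via (31.53,55.895): [(0, 83.2894) (52.8823, 37.3434) (71, 41.1178) (71, 88) (0, 88)]  |A|=2347.5638
5. ⊥bis P3·P4 via (33.365,39.28): [(0, 83.2894) (52.8823, 37.3434) (71, 41.1178) (71, 88) (0, 88)]  |A|=2347.5638
6. ⊥bis P3·P5 via (45.045,53.14): [(0, 83.2894) (35.7575, 52.222) (71, 55.7055) (71, 88) (0, 88)]  |A|=1923.4092
7. ⊥bis P3·P6 via (32.65,49.95): [(0, 83.2894) (35.7575, 52.222) (71, 55.7055) (71, 88) (0, 88)]  |A|=1923.4092
8. ⊥bis P3·P7 via (43.425,50.395): [(0, 83.2894) (35.7575, 52.222) (71, 55.7055) (71, 88) (0, 88)]  |A|=1923.4092
9. canonical 5-gon: [(0, 83.2894) (35.7575, 52.222) (71, 55.7055) (71, 88) (0, 88)]
10. shoelace: 1923.4092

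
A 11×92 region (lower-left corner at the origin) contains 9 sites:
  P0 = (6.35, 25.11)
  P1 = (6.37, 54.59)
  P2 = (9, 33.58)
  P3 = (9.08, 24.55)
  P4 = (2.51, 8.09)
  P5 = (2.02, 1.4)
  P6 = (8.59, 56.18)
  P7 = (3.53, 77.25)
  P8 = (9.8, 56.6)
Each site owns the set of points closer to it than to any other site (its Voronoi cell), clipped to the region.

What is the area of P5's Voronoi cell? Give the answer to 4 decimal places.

1. box [0,11]×[0,92]: [(0, 0) (11, 0) (11, 92) (0, 92)]
2. ⊥bis P5·P0 via (4.185,13.255): [(0, 14.0193) (0, 0) (11, 0) (11, 12.0104)]  |A|=143.1634
3. ⊥bis P5·P1 via (4.195,27.995): [(0, 14.0193) (0, 0) (11, 0) (11, 12.0104)]  |A|=143.1634
4. ⊥bis P5·P2 via (5.51,17.49): [(0, 14.0193) (0, 0) (11, 0) (11, 12.0104)]  |A|=143.1634
5. ⊥bis P5·P3 via (5.55,12.975): [(5.2989, 13.0516) (0, 14.0193) (0, 0) (11, 0) (11, 11.3129)]  |A|=141.1751
6. ⊥bis P5·P4 via (2.265,4.745): [(0, 4.9109) (0, 0) (11, 0) (11, 4.1052)]  |A|=49.5886
7. ⊥bis P5·P6 via (5.305,28.79): [(0, 4.9109) (0, 0) (11, 0) (11, 4.1052)]  |A|=49.5886
8. ⊥bis P5·P7 via (2.775,39.325): [(0, 4.9109) (0, 0) (11, 0) (11, 4.1052)]  |A|=49.5886
9. ⊥bis P5·P8 via (5.91,29): [(0, 4.9109) (0, 0) (11, 0) (11, 4.1052)]  |A|=49.5886
10. canonical 4-gon: [(0, 4.9109) (0, 0) (11, 0) (11, 4.1052)]
11. shoelace: 49.5886

Area of P5's cell: 49.5886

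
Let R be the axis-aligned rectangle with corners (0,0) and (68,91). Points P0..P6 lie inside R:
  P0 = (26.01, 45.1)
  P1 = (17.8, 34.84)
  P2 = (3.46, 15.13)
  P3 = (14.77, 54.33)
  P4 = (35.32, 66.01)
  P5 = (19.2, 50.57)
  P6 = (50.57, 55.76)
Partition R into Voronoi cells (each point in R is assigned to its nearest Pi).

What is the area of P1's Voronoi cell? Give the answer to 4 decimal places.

Area of P1's cell: 1135.1179

1. box [0,68]×[0,91]: [(0, 0) (68, 0) (68, 91) (0, 91)]
2. ⊥bis P1·P0 via (21.905,39.97): [(0, 57.4983) (0, 0) (68, 0) (68, 3.085)]  |A|=2059.8317
3. ⊥bis P1·P2 via (10.63,24.985): [(0, 57.4983) (0, 32.7189) (44.9713, 0) (68, 0) (68, 3.085)]  |A|=1324.1269
4. ⊥bis P1·P3 via (16.285,44.585): [(16.1616, 44.5658) (0, 42.0533) (0, 32.7189) (44.9713, 0) (68, 0) (68, 3.085)]  |A|=1199.3187
5. ⊥bis P1·P4 via (26.56,50.425): [(16.1616, 44.5658) (0, 42.0533) (0, 32.7189) (44.9713, 0) (68, 0) (68, 3.085)]  |A|=1199.3187
6. ⊥bis P1·P5 via (18.5,42.705): [(18.4855, 42.7063) (9.4012, 43.5148) (0, 42.0533) (0, 32.7189) (44.9713, 0) (68, 0) (68, 3.085)]  |A|=1191.8119
7. ⊥bis P1·P6 via (34.185,45.3): [(53.965, 14.3158) (18.4855, 42.7063) (9.4012, 43.5148) (0, 42.0533) (0, 32.7189) (44.9713, 0) (63.104, 0)]  |A|=1135.1179
8. canonical 7-gon: [(53.965, 14.3158) (18.4855, 42.7063) (9.4012, 43.5148) (0, 42.0533) (0, 32.7189) (44.9713, 0) (63.104, 0)]
9. shoelace: 1135.1179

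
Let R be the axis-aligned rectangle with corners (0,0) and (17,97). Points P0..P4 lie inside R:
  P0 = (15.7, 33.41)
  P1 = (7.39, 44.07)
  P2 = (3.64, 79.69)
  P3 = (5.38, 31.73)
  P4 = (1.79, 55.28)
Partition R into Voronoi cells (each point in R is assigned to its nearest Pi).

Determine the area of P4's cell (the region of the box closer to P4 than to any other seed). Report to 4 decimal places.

Area of P4's cell: 262.1112

1. box [0,17]×[0,97]: [(0, 0) (17, 0) (17, 97) (0, 97)]
2. ⊥bis P4·P0 via (8.745,44.345): [(0, 38.7829) (17, 49.5954) (17, 97) (0, 97)]  |A|=897.7841
3. ⊥bis P4·P1 via (4.59,49.675): [(0, 47.382) (17, 55.8745) (17, 97) (0, 97)]  |A|=771.3196
4. ⊥bis P4·P2 via (2.715,67.485): [(0, 67.6908) (0, 47.382) (17, 55.8745) (17, 66.4024)]  |A|=262.1112
5. ⊥bis P4·P3 via (3.585,43.505): [(0, 67.6908) (0, 47.382) (17, 55.8745) (17, 66.4024)]  |A|=262.1112
6. canonical 4-gon: [(0, 67.6908) (0, 47.382) (17, 55.8745) (17, 66.4024)]
7. shoelace: 262.1112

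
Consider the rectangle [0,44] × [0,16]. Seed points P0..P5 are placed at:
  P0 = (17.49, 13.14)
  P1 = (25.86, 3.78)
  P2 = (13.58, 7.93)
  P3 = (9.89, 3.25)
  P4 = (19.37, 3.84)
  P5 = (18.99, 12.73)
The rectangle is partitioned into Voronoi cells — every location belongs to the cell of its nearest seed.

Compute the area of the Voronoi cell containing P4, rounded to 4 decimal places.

1. box [0,44]×[0,16]: [(0, 0) (44, 0) (44, 16) (0, 16)]
2. ⊥bis P4·P0 via (18.43,8.49): [(0, 4.7644) (0, 0) (44, 0) (44, 13.659)]  |A|=405.3138
3. ⊥bis P4·P1 via (22.615,3.81): [(22.6662, 9.3463) (0, 4.7644) (0, 0) (22.5798, 0)]  |A|=159.5142
4. ⊥bis P4·P2 via (16.475,5.885): [(22.6662, 9.3463) (18.296, 8.4629) (12.3179, 0) (22.5798, 0)]  |A|=63.8071
5. ⊥bis P4·P3 via (14.63,3.545): [(22.6662, 9.3463) (18.296, 8.4629) (14.6456, 3.2951) (14.8506, 0) (22.5798, 0)]  |A|=59.6343
6. ⊥bis P4·P5 via (19.18,8.285): [(22.6577, 8.4337) (18.1389, 8.2405) (14.6456, 3.2951) (14.8506, 0) (22.5798, 0)]  |A|=57.1563
7. canonical 5-gon: [(22.6577, 8.4337) (18.1389, 8.2405) (14.6456, 3.2951) (14.8506, 0) (22.5798, 0)]
8. shoelace: 57.1563

Area of P4's cell: 57.1563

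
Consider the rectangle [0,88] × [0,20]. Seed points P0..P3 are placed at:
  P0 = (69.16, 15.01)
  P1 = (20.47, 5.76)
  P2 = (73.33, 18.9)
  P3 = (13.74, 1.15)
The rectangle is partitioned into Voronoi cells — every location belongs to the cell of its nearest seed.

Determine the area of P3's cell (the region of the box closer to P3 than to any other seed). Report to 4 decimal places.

1. box [0,88]×[0,20]: [(0, 0) (88, 0) (88, 20) (0, 20)]
2. ⊥bis P3·P0 via (41.45,8.08): [(0, 0) (43.4707, 0) (38.4689, 20) (0, 20)]  |A|=819.3965
3. ⊥bis P3·P1 via (17.105,3.455): [(0, 0) (19.4716, 0) (5.7718, 20) (0, 20)]  |A|=252.4345
4. ⊥bis P3·P2 via (43.535,10.025): [(0, 0) (19.4716, 0) (5.7718, 20) (0, 20)]  |A|=252.4345
5. canonical 4-gon: [(0, 0) (19.4716, 0) (5.7718, 20) (0, 20)]
6. shoelace: 252.4345

Area of P3's cell: 252.4345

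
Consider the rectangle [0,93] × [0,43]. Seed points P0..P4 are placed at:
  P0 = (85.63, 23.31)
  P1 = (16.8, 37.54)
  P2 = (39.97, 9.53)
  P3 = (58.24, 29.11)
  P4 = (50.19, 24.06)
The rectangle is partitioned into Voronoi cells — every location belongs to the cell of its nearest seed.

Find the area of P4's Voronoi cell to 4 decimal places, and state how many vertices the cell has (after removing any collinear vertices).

Area of P4's cell: 552.6656 (5 vertices)

1. box [0,93]×[0,43]: [(0, 0) (93, 0) (93, 43) (0, 43)]
2. ⊥bis P4·P0 via (67.91,23.685): [(0, 0) (67.4088, 0) (68.3188, 43) (0, 43)]  |A|=2918.1417
3. ⊥bis P4·P1 via (33.495,30.8): [(21.0606, 0) (67.4088, 0) (68.3188, 43) (38.4203, 43)]  |A|=1639.3018
4. ⊥bis P4·P2 via (45.08,16.795): [(31.6536, 26.2388) (67.4315, 1.0736) (68.3188, 43) (38.4203, 43)]  |A|=1011.7512
5. ⊥bis P4·P3 via (54.215,26.585): [(31.6536, 26.2388) (67.4315, 1.0736) (67.5225, 5.3721) (43.9174, 43) (38.4203, 43)]  |A|=552.6656
6. canonical 5-gon: [(31.6536, 26.2388) (67.4315, 1.0736) (67.5225, 5.3721) (43.9174, 43) (38.4203, 43)]
7. shoelace: 552.6656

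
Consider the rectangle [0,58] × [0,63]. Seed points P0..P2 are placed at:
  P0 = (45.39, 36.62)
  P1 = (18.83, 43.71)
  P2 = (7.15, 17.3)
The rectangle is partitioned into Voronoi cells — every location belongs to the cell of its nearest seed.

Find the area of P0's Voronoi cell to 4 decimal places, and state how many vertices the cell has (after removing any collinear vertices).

Area of P0's cell: 1555.1117 (5 vertices)

1. box [0,58]×[0,63]: [(0, 0) (58, 0) (58, 63) (0, 63)]
2. ⊥bis P0·P1 via (32.11,40.165): [(21.3882, 0) (58, 0) (58, 63) (38.2056, 63)]  |A|=1776.7927
3. ⊥bis P0·P2 via (26.27,26.96): [(27.7847, 23.9619) (39.891, 0) (58, 0) (58, 63) (38.2056, 63)]  |A|=1555.1117
4. canonical 5-gon: [(27.7847, 23.9619) (39.891, 0) (58, 0) (58, 63) (38.2056, 63)]
5. shoelace: 1555.1117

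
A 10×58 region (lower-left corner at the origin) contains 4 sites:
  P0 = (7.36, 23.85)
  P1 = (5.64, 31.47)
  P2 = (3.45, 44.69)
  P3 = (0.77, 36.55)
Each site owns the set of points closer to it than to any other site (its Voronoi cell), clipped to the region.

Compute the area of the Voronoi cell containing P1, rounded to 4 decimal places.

1. box [0,10]×[0,58]: [(0, 0) (10, 0) (10, 58) (0, 58)]
2. ⊥bis P1·P0 via (6.5,27.66): [(0, 26.1928) (10, 28.45) (10, 58) (0, 58)]  |A|=306.7858
3. ⊥bis P1·P2 via (4.545,38.08): [(0, 37.3271) (0, 26.1928) (10, 28.45) (10, 38.9837)]  |A|=108.3396
4. ⊥bis P1·P3 via (3.205,34.01): [(8.0575, 38.6619) (0, 30.9375) (0, 26.1928) (10, 28.45) (10, 38.9837)]  |A|=82.5976
5. canonical 5-gon: [(8.0575, 38.6619) (0, 30.9375) (0, 26.1928) (10, 28.45) (10, 38.9837)]
6. shoelace: 82.5976

Area of P1's cell: 82.5976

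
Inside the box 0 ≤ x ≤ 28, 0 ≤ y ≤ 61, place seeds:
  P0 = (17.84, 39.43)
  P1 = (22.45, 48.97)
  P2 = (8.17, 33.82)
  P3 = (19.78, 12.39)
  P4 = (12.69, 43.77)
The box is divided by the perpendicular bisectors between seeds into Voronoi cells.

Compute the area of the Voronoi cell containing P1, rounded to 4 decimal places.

1. box [0,28]×[0,61]: [(0, 0) (28, 0) (28, 61) (0, 61)]
2. ⊥bis P1·P0 via (20.145,44.2): [(0, 53.9346) (28, 40.4042) (28, 61) (0, 61)]  |A|=387.2557
3. ⊥bis P1·P2 via (15.31,41.395): [(0, 55.8258) (4.1171, 51.9451) (28, 40.4042) (28, 61) (0, 61)]  |A|=383.3626
4. ⊥bis P1·P3 via (21.115,30.68): [(0, 55.8258) (4.1171, 51.9451) (28, 40.4042) (28, 61) (0, 61)]  |A|=383.3626
5. ⊥bis P1·P4 via (17.57,46.37): [(18.2342, 45.1234) (28, 40.4042) (28, 61) (9.7753, 61)]  |A|=245.2404
6. canonical 4-gon: [(18.2342, 45.1234) (28, 40.4042) (28, 61) (9.7753, 61)]
7. shoelace: 245.2404

Area of P1's cell: 245.2404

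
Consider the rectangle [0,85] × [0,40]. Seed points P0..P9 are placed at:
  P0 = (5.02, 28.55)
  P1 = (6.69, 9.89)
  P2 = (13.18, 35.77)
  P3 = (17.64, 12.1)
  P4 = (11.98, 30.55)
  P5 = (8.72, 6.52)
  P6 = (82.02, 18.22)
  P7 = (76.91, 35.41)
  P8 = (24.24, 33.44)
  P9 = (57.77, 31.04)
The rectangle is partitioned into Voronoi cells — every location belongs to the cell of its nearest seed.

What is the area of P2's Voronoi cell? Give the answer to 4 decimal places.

Area of P2's cell: 96.3001

1. box [0,85]×[0,40]: [(0, 0) (85, 0) (85, 40) (0, 40)]
2. ⊥bis P2·P0 via (9.1,32.16): [(37.5553, 0) (85, 0) (85, 40) (2.1631, 40)]  |A|=2605.6314
3. ⊥bis P2·P1 via (9.935,22.83): [(19.4711, 20.4386) (85, 4.0057) (85, 40) (2.1631, 40)]  |A|=1989.5341
4. ⊥bis P2·P3 via (15.41,23.935): [(16.2393, 24.0913) (85, 37.0474) (85, 40) (2.1631, 40)]  |A|=760.4256
5. ⊥bis P2·P4 via (12.58,33.16): [(7.1007, 34.4196) (35.9078, 27.7973) (85, 37.0474) (85, 40) (2.1631, 40)]  |A|=641.9197
6. ⊥bis P2·P5 via (10.95,21.145): [(7.1007, 34.4196) (35.9078, 27.7973) (85, 37.0474) (85, 40) (2.1631, 40)]  |A|=641.9197
7. ⊥bis P2·P6 via (47.6,26.995): [(7.1007, 34.4196) (35.9078, 27.7973) (48.4048, 30.152) (50.9155, 40) (2.1631, 40)]  |A|=420.0632
8. ⊥bis P2·P7 via (45.045,35.59): [(7.1007, 34.4196) (35.9078, 27.7973) (45.0107, 29.5125) (45.0699, 40) (2.1631, 40)]  |A|=373.5004
9. ⊥bis P2·P8 via (18.71,34.605): [(7.1007, 34.4196) (18.1365, 31.8826) (19.8466, 40) (2.1631, 40)]  |A|=96.3001
10. ⊥bis P2·P9 via (35.475,33.405): [(7.1007, 34.4196) (18.1365, 31.8826) (19.8466, 40) (2.1631, 40)]  |A|=96.3001
11. canonical 4-gon: [(7.1007, 34.4196) (18.1365, 31.8826) (19.8466, 40) (2.1631, 40)]
12. shoelace: 96.3001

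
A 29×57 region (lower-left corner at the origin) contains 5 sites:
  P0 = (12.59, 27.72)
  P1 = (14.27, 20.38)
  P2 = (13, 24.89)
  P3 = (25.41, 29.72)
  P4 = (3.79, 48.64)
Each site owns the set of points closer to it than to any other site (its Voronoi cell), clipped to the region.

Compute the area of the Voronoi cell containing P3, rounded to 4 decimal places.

Area of P3's cell: 312.9583

1. box [0,29]×[0,57]: [(0, 0) (29, 0) (29, 57) (0, 57)]
2. ⊥bis P3·P0 via (19,28.72): [(23.4805, 0) (29, 0) (29, 57) (14.5881, 57)]  |A|=568.0437
3. ⊥bis P3·P1 via (19.84,25.05): [(19.5114, 25.4419) (29, 14.1247) (29, 57) (14.5881, 57)]  |A|=430.8185
4. ⊥bis P3·P2 via (19.205,27.305): [(19.2313, 27.2375) (20.2929, 24.5098) (29, 14.1247) (29, 57) (14.5881, 57)]  |A|=430.2475
5. ⊥bis P3·P4 via (14.6,39.18): [(16.9494, 41.8646) (19.2313, 27.2375) (20.2929, 24.5098) (29, 14.1247) (29, 55.635)]  |A|=312.9583
6. canonical 5-gon: [(16.9494, 41.8646) (19.2313, 27.2375) (20.2929, 24.5098) (29, 14.1247) (29, 55.635)]
7. shoelace: 312.9583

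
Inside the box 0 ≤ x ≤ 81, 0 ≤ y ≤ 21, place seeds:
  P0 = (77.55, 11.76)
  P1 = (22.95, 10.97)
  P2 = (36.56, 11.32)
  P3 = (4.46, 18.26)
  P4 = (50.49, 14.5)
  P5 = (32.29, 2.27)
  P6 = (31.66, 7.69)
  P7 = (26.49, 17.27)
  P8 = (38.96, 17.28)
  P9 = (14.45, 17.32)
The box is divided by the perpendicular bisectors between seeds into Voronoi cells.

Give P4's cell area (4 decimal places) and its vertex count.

1. box [0,81]×[0,21]: [(0, 0) (81, 0) (81, 21) (0, 21)]
2. ⊥bis P4·P0 via (64.02,13.13): [(0, 0) (62.6905, 0) (64.8169, 21) (0, 21)]  |A|=1338.8276
3. ⊥bis P4·P1 via (36.72,12.735): [(38.3523, 0) (62.6905, 0) (64.8169, 21) (35.6606, 21)]  |A|=561.6916
4. ⊥bis P4·P2 via (43.525,12.91): [(46.4722, 0) (62.6905, 0) (64.8169, 21) (41.6782, 21)]  |A|=413.2491
5. ⊥bis P4·P3 via (27.475,16.38): [(46.4722, 0) (62.6905, 0) (64.8169, 21) (41.6782, 21)]  |A|=413.2491
6. ⊥bis P4·P5 via (41.39,8.385): [(46.1879, 1.245) (47.0245, 0) (62.6905, 0) (64.8169, 21) (41.6782, 21)]  |A|=412.9053
7. ⊥bis P4·P6 via (41.075,11.095): [(46.1879, 1.245) (47.0245, 0) (62.6905, 0) (64.8169, 21) (41.6782, 21)]  |A|=412.9053
8. ⊥bis P4·P7 via (38.49,15.885): [(46.1879, 1.245) (47.0245, 0) (62.6905, 0) (64.8169, 21) (41.6782, 21)]  |A|=412.9053
9. ⊥bis P4·P8 via (44.725,15.89): [(43.7592, 11.8842) (46.1879, 1.245) (47.0245, 0) (62.6905, 0) (64.8169, 21) (45.9571, 21)]  |A|=393.4026
10. ⊥bis P4·P9 via (32.47,15.91): [(43.7592, 11.8842) (46.1879, 1.245) (47.0245, 0) (62.6905, 0) (64.8169, 21) (45.9571, 21)]  |A|=393.4026
11. canonical 6-gon: [(43.7592, 11.8842) (46.1879, 1.245) (47.0245, 0) (62.6905, 0) (64.8169, 21) (45.9571, 21)]
12. shoelace: 393.4026

Area of P4's cell: 393.4026 (6 vertices)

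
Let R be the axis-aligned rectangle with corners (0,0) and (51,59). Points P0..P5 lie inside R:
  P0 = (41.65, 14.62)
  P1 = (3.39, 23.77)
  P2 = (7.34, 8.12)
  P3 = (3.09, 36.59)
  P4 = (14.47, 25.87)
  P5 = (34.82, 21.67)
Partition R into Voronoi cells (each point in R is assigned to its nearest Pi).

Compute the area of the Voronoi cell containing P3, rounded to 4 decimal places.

Area of P3's cell: 611.6344

1. box [0,51]×[0,59]: [(0, 0) (51, 0) (51, 59) (0, 59)]
2. ⊥bis P3·P0 via (22.37,25.605): [(0, 0) (7.7813, 0) (41.3972, 59) (0, 59)]  |A|=1450.764
3. ⊥bis P3·P1 via (3.24,30.18): [(0, 30.1042) (25.2704, 30.6955) (41.3972, 59) (0, 59)]  |A|=950.9669
4. ⊥bis P3·P2 via (5.215,22.355): [(0, 30.1042) (25.2704, 30.6955) (41.3972, 59) (0, 59)]  |A|=950.9669
5. ⊥bis P3·P4 via (8.78,31.23): [(0, 30.1042) (7.8935, 30.2889) (34.9394, 59) (0, 59)]  |A|=615.6192
6. ⊥bis P3·P5 via (18.955,29.13): [(0, 30.1042) (7.8935, 30.2889) (31.0678, 54.89) (33.0004, 59) (0, 59)]  |A|=611.6344
7. canonical 5-gon: [(0, 30.1042) (7.8935, 30.2889) (31.0678, 54.89) (33.0004, 59) (0, 59)]
8. shoelace: 611.6344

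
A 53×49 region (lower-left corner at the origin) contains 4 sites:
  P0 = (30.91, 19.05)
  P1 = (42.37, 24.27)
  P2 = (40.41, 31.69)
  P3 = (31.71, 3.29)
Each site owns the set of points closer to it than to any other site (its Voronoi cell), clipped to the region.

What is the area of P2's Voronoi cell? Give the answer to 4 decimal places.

1. box [0,53]×[0,49]: [(0, 0) (53, 0) (53, 49) (0, 49)]
2. ⊥bis P2·P0 via (35.66,25.37): [(53, 12.3376) (53, 49) (4.2197, 49)]  |A|=894.203
3. ⊥bis P2·P1 via (41.39,27.98): [(34.5806, 26.1813) (53, 31.0468) (53, 49) (4.2197, 49)]  |A|=721.8963
4. ⊥bis P2·P3 via (36.06,17.49): [(34.5806, 26.1813) (53, 31.0468) (53, 49) (4.2197, 49)]  |A|=721.8963
5. canonical 4-gon: [(34.5806, 26.1813) (53, 31.0468) (53, 49) (4.2197, 49)]
6. shoelace: 721.8963

Area of P2's cell: 721.8963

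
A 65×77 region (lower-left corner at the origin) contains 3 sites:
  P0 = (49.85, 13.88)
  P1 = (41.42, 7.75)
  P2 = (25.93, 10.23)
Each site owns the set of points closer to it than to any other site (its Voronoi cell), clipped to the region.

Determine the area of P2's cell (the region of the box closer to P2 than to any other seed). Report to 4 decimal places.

Area of P2's cell: 2517.0166

1. box [0,65]×[0,77]: [(0, 0) (65, 0) (65, 77) (0, 77)]
2. ⊥bis P2·P0 via (37.89,12.055): [(0, 0) (39.7295, 0) (27.9799, 77) (0, 77)]  |A|=2606.8123
3. ⊥bis P2·P1 via (33.675,8.99): [(0, 0) (32.2357, 0) (36.0726, 23.9653) (27.9799, 77) (0, 77)]  |A|=2517.0166
4. canonical 5-gon: [(0, 0) (32.2357, 0) (36.0726, 23.9653) (27.9799, 77) (0, 77)]
5. shoelace: 2517.0166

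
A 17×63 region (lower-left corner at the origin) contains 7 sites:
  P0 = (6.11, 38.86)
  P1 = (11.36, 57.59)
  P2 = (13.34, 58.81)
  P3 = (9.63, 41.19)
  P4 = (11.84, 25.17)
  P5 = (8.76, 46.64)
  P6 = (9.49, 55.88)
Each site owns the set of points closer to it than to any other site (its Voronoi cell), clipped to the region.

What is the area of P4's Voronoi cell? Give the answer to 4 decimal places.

1. box [0,17]×[0,63]: [(0, 0) (17, 0) (17, 63) (0, 63)]
2. ⊥bis P4·P0 via (8.975,32.015): [(0, 28.2585) (0, 0) (17, 0) (17, 35.3739)]  |A|=540.8752
3. ⊥bis P4·P1 via (11.6,41.38): [(0, 28.2585) (0, 0) (17, 0) (17, 35.3739)]  |A|=540.8752
4. ⊥bis P4·P2 via (12.59,41.99): [(0, 28.2585) (0, 0) (17, 0) (17, 35.3739)]  |A|=540.8752
5. ⊥bis P4·P3 via (10.735,33.18): [(12.2615, 33.3906) (0, 28.2585) (0, 0) (17, 0) (17, 34.0443)]  |A|=537.725
6. ⊥bis P4·P5 via (10.3,35.905): [(12.2615, 33.3906) (0, 28.2585) (0, 0) (17, 0) (17, 34.0443)]  |A|=537.725
7. ⊥bis P4·P6 via (10.665,40.525): [(12.2615, 33.3906) (0, 28.2585) (0, 0) (17, 0) (17, 34.0443)]  |A|=537.725
8. canonical 5-gon: [(12.2615, 33.3906) (0, 28.2585) (0, 0) (17, 0) (17, 34.0443)]
9. shoelace: 537.725

Area of P4's cell: 537.7250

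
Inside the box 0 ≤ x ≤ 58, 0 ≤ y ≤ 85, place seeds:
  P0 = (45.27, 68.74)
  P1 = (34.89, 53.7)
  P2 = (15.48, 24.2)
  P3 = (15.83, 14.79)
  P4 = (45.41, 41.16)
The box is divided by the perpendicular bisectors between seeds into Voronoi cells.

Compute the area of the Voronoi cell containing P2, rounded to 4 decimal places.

Area of P2's cell: 833.0959

1. box [0,58]×[0,85]: [(0, 0) (58, 0) (58, 85) (0, 85)]
2. ⊥bis P2·P0 via (30.375,46.47): [(0, 66.7859) (0, 0) (58, 0) (58, 27.9934)]  |A|=2748.5998
3. ⊥bis P2·P1 via (25.185,38.95): [(0, 55.5209) (0, 0) (58, 0) (58, 17.3588)]  |A|=2113.5118
4. ⊥bis P2·P3 via (15.655,19.495): [(52.6614, 20.8714) (0, 55.5209) (0, 18.9127)]  |A|=963.9191
5. ⊥bis P2·P4 via (30.445,32.68): [(37.4568, 20.3059) (27.9069, 37.1591) (0, 55.5209) (0, 18.9127)]  |A|=833.0959
6. canonical 4-gon: [(37.4568, 20.3059) (27.9069, 37.1591) (0, 55.5209) (0, 18.9127)]
7. shoelace: 833.0959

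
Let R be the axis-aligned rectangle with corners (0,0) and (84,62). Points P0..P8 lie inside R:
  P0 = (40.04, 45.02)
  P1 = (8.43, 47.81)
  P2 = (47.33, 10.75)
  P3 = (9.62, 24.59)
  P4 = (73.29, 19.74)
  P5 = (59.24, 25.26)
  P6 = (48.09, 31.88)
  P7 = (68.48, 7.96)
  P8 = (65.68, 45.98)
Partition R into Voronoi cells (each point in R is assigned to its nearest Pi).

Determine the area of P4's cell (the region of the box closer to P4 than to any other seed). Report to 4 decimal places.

1. box [0,84]×[0,62]: [(0, 0) (84, 0) (84, 62) (0, 62)]
2. ⊥bis P4·P0 via (56.665,32.38): [(32.0465, 0) (84, 0) (84, 62) (79.1851, 62)]  |A|=1759.8213
3. ⊥bis P4·P1 via (40.86,33.775): [(32.0465, 0) (84, 0) (84, 62) (79.1851, 62)]  |A|=1759.8213
4. ⊥bis P4·P2 via (60.31,15.245): [(55.0924, 30.3116) (65.5894, 0) (84, 0) (84, 62) (79.1851, 62)]  |A|=1251.4515
5. ⊥bis P4·P3 via (41.455,22.165): [(55.0924, 30.3116) (65.5894, 0) (84, 0) (84, 62) (79.1851, 62)]  |A|=1251.4515
6. ⊥bis P4·P5 via (66.265,22.5): [(61.7645, 11.0449) (65.5894, 0) (84, 0) (84, 62) (81.7839, 62)]  |A|=847.4343
7. ⊥bis P4·P6 via (60.69,25.81): [(61.7645, 11.0449) (65.5894, 0) (84, 0) (84, 62) (81.7839, 62)]  |A|=847.4343
8. ⊥bis P4·P7 via (70.885,13.85): [(63.9751, 16.6715) (84, 8.4949) (84, 62) (81.7839, 62)]  |A|=585.9452
9. ⊥bis P4·P8 via (69.485,32.86): [(70.4446, 33.1383) (63.9751, 16.6715) (84, 8.4949) (84, 37.0696)]  |A|=384.9935
10. canonical 4-gon: [(70.4446, 33.1383) (63.9751, 16.6715) (84, 8.4949) (84, 37.0696)]
11. shoelace: 384.9935

Area of P4's cell: 384.9935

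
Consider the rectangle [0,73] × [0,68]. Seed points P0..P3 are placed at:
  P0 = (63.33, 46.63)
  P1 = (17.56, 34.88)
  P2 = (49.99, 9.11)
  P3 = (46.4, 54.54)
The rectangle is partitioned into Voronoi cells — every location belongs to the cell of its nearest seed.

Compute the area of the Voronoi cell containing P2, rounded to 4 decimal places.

Area of P2's cell: 1266.4584

1. box [0,73]×[0,68]: [(0, 0) (73, 0) (73, 68) (0, 68)]
2. ⊥bis P2·P0 via (56.66,27.87): [(0, 48.0151) (0, 0) (73, 0) (73, 22.0604)]  |A|=2557.7566
3. ⊥bis P2·P1 via (33.775,21.995): [(42.4564, 32.92) (16.297, 0) (73, 0) (73, 22.0604)]  |A|=1270.2337
4. ⊥bis P2·P3 via (48.195,31.825): [(46.0197, 31.6531) (41.1435, 31.2678) (16.297, 0) (73, 0) (73, 22.0604)]  |A|=1266.4584
5. canonical 5-gon: [(46.0197, 31.6531) (41.1435, 31.2678) (16.297, 0) (73, 0) (73, 22.0604)]
6. shoelace: 1266.4584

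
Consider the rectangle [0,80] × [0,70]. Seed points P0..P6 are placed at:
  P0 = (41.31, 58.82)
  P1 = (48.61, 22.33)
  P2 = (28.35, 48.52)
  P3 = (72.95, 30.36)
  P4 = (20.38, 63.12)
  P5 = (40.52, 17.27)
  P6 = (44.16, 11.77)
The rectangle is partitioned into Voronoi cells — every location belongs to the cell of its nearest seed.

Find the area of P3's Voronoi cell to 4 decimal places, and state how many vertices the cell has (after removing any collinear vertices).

1. box [0,80]×[0,70]: [(0, 0) (80, 0) (80, 70) (0, 70)]
2. ⊥bis P3·P0 via (57.13,44.59): [(17.0215, 0) (80, 0) (80, 70) (79.9862, 70)]  |A|=2204.7305
3. ⊥bis P3·P1 via (60.78,26.345): [(55.3966, 42.6629) (69.4715, 0) (80, 0) (80, 70) (79.9862, 70)]  |A|=1085.898
4. ⊥bis P3·P2 via (50.65,39.44): [(55.3966, 42.6629) (69.4715, 0) (80, 0) (80, 70) (79.9862, 70)]  |A|=1085.898
5. ⊥bis P3·P4 via (46.665,46.74): [(55.3966, 42.6629) (69.4715, 0) (80, 0) (80, 70) (79.9862, 70)]  |A|=1085.898
6. ⊥bis P3·P5 via (56.735,23.815): [(55.3966, 42.6629) (69.4715, 0) (80, 0) (80, 70) (79.9862, 70)]  |A|=1085.898
7. ⊥bis P3·P6 via (58.555,21.065): [(55.3966, 42.6629) (66.6661, 8.5035) (72.1569, 0) (80, 0) (80, 70) (79.9862, 70)]  |A|=1074.4803
8. canonical 6-gon: [(55.3966, 42.6629) (66.6661, 8.5035) (72.1569, 0) (80, 0) (80, 70) (79.9862, 70)]
9. shoelace: 1074.4803

Area of P3's cell: 1074.4803 (6 vertices)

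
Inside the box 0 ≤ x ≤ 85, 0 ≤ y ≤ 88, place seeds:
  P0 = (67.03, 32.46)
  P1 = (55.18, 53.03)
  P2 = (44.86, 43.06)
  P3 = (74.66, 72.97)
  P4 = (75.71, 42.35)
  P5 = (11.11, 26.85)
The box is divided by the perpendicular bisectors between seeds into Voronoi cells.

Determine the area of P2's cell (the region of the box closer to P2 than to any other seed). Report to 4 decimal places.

1. box [0,85]×[0,88]: [(0, 0) (85, 0) (85, 88) (0, 88)]
2. ⊥bis P2·P0 via (55.945,37.76): [(0, 0) (37.8911, 0) (79.9659, 88) (0, 88)]  |A|=5185.7072
3. ⊥bis P2·P1 via (50.02,48.045): [(0, 0) (37.8911, 0) (57.273, 40.5374) (11.4201, 88) (0, 88)]  |A|=3559.0257
4. ⊥bis P2·P3 via (59.76,58.015): [(0, 0) (37.8911, 0) (57.273, 40.5374) (11.4201, 88) (0, 88)]  |A|=3559.0257
5. ⊥bis P2·P4 via (60.285,42.705): [(0, 0) (37.8911, 0) (57.273, 40.5374) (11.4201, 88) (0, 88)]  |A|=3559.0257
6. ⊥bis P2·P5 via (27.985,34.955): [(41.3246, 7.1813) (57.273, 40.5374) (11.4201, 88) (2.5077, 88)]  |A|=1503.3557
7. canonical 4-gon: [(41.3246, 7.1813) (57.273, 40.5374) (11.4201, 88) (2.5077, 88)]
8. shoelace: 1503.3557

Area of P2's cell: 1503.3557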